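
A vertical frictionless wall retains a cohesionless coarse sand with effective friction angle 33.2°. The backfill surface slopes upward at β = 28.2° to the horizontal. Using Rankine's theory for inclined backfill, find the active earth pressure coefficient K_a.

K_a = cos β · (cos β − √(cos²β − cos²φ)) / (cos β + √(cos²β − cos²φ)).
cos β = 0.8813, cos φ = 0.8368, √(cos²β − cos²φ) = 0.2766.
K_a = 0.8813 × (0.8813 − 0.2766)/(0.8813 + 0.2766) = 0.4602.

0.460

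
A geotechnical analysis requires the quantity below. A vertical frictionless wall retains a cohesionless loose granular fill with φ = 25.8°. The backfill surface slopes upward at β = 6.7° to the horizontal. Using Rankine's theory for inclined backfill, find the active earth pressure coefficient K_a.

0.404

K_a = cos β · (cos β − √(cos²β − cos²φ)) / (cos β + √(cos²β − cos²φ)).
cos β = 0.9932, cos φ = 0.9003, √(cos²β − cos²φ) = 0.4193.
K_a = 0.9932 × (0.9932 − 0.4193)/(0.9932 + 0.4193) = 0.4035.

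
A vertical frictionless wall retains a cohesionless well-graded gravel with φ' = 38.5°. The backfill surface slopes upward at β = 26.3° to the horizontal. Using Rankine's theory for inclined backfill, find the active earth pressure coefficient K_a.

0.309

K_a = cos β · (cos β − √(cos²β − cos²φ)) / (cos β + √(cos²β − cos²φ)).
cos β = 0.8965, cos φ = 0.7826, √(cos²β − cos²φ) = 0.4373.
K_a = 0.8965 × (0.8965 − 0.4373)/(0.8965 + 0.4373) = 0.3087.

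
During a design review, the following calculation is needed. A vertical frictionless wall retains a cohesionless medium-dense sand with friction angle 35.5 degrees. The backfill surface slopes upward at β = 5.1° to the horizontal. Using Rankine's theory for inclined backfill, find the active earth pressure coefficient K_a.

0.268

K_a = cos β · (cos β − √(cos²β − cos²φ)) / (cos β + √(cos²β − cos²φ)).
cos β = 0.9960, cos φ = 0.8141, √(cos²β − cos²φ) = 0.5739.
K_a = 0.9960 × (0.9960 − 0.5739)/(0.9960 + 0.5739) = 0.2679.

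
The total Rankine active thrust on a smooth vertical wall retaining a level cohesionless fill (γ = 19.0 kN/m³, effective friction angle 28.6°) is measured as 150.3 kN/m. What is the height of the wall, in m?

6.70 m

K_a = 0.3525. P_a = ½ K_a γ H² ⇒ H = √(2P_a/(K_a γ)).
H = √(2×150.3/(0.3525×19.0)) = 6.699 m.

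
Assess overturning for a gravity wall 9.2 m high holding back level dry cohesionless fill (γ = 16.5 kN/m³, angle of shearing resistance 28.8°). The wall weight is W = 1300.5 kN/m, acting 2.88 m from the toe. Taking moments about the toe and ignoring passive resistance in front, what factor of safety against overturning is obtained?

K_a = tan²(45° − 28.8°/2) = 0.3498.
P_a = ½K_aγH² = 0.5×0.3498×16.5×9.2² = 244.2 kN/m, acting at H/3 = 3.067 m above the base.
Overturning moment M_o = P_a × H/3 = 244.2 × 3.067 = 749.0.
Resisting moment M_r = W × 2.88 = 1300.5 × 2.88 = 3745.
FS_overturning = M_r/M_o = 3745/749.0 = 5.001.

5.00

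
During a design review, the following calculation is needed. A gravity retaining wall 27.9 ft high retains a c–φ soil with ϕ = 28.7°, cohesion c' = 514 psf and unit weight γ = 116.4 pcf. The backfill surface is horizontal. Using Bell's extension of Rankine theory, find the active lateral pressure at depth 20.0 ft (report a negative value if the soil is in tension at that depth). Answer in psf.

K_a = (1 − sin φ)/(1 + sin φ) = 0.3511.
σ_a = K_a γ z − 2c√K_a = 0.3511×116.4×20.0 − 2×514×0.5926 = 208.3 psf.

208 psf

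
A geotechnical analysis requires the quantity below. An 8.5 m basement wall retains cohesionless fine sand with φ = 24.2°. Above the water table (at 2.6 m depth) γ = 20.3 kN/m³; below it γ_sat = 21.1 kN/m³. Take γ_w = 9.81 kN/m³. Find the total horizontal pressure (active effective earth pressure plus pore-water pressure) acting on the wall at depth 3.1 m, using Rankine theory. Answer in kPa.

29.4 kPa

K_a = (1 − sin φ)/(1 + sin φ) = 0.4185.
γ' = 21.1 − 9.81 = 11.29 kN/m³.
Effective vertical stress at 3.1 m: σ'_v = 20.3×2.6 + 11.29×0.500 = 58.43 kPa.
σ'_h = K_a σ'_v = 0.4185 × 58.43 = 24.45 kPa; u = γ_w × 0.500 = 4.905 kPa.
Total σ_h = 24.45 + 4.905 = 29.36 kPa.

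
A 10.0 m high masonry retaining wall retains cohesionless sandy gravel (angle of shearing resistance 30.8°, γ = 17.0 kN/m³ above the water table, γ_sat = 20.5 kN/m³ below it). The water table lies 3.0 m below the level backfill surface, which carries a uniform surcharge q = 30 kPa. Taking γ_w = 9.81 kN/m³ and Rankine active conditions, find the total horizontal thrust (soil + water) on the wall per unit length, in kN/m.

562 kN/m

K_a = tan²(45° − φ/2) = 0.3227.
γ' = 20.5 − 9.81 = 10.69 kN/m³. h₂ = H − d_w = 7.0 m.
σ'_h: at surface K_a·q = 9.681; at WT K_a(q+γd_w) = 26.14; at base K_a(q+γd_w+γ'h₂) = 50.29 kPa.
P₁ = ½(9.681+26.14)×3.0 = 53.73; P₂ = ½(26.14+50.29)×7.0 = 267.5; P_w = ½γ_w h₂² = 240.3.
Total = 53.73+267.5+240.3 = 561.6 kN/m.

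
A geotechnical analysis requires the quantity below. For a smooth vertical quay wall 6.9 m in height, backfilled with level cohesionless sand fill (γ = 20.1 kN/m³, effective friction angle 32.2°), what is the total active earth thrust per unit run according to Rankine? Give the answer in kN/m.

146 kN/m

K_a = tan²(45° − φ/2) = 0.3047.
P_a = ½ K_a γ H² = 0.5 × 0.3047 × 20.1 × 6.9² = 145.8 kN/m.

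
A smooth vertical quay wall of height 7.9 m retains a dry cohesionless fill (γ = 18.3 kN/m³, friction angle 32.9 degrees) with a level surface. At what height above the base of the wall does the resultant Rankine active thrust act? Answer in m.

2.63 m

K_a = 0.2960.
The pressure distribution is triangular, so the resultant acts at H/3 above the base = 7.9/3 = 2.633 m.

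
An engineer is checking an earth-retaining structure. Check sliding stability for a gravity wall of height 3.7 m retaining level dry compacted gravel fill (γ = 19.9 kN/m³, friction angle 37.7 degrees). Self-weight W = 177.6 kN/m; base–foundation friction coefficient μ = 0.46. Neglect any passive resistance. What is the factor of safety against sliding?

K_a = tan²(45° − 37.7°/2) = 0.2411.
P_a = ½K_aγH² = 0.5×0.2411×19.9×3.7² = 32.84 kN/m, acting at H/3 = 1.233 m above the base.
FS_sliding = μW / P_a = 0.46×177.6 / 32.84 = 2.488.

2.49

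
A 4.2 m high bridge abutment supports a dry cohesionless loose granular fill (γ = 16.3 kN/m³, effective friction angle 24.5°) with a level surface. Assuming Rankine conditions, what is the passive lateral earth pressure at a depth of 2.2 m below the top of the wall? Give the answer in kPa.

86.7 kPa

K_p = (1 + sin φ)/(1 − sin φ) = 2.417.
σ_h = K_p γ z = 2.417 × 16.3 × 2.2 = 86.67 kPa.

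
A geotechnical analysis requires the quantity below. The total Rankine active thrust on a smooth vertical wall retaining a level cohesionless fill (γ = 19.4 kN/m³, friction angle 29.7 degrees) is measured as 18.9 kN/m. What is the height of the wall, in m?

2.40 m

K_a = 0.3374. P_a = ½ K_a γ H² ⇒ H = √(2P_a/(K_a γ)).
H = √(2×18.9/(0.3374×19.4)) = 2.403 m.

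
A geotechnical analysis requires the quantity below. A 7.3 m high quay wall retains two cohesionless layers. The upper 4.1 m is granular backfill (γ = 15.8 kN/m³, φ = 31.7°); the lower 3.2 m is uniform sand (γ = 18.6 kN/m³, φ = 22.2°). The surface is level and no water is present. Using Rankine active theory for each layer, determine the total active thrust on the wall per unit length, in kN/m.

K_a1 = tan²(45°−31.7°/2) = 0.3111; K_a2 = tan²(45°−22.2°/2) = 0.4515.
Layer 1: σ at base = K_a1 γ₁ h₁ = 20.15 kPa; P₁ = ½×20.15×4.1 = 41.31.
Layer 2: σ_v at top = γ₁h₁ = 64.78; σ_h top = K_a2×64.78 = 29.25; σ_h base = K_a2×(64.78+18.6×3.2) = 56.13.
P₂ = ½(29.25+56.13)×3.2 = 136.6. Total P_a = 41.31+136.6 = 177.9 kN/m.

178 kN/m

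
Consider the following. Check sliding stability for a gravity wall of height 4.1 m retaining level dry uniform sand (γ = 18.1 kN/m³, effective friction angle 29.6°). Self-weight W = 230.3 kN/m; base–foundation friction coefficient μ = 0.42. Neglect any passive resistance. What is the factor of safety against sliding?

K_a = tan²(45° − 29.6°/2) = 0.3387.
P_a = ½K_aγH² = 0.5×0.3387×18.1×4.1² = 51.53 kN/m, acting at H/3 = 1.367 m above the base.
FS_sliding = μW / P_a = 0.42×230.3 / 51.53 = 1.877.

1.88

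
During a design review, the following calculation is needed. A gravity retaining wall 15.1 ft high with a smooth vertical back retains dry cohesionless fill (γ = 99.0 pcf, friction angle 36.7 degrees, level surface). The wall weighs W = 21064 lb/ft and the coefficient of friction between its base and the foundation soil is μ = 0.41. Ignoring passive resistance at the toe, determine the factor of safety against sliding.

3.04

K_a = tan²(45° − 36.7°/2) = 0.2519.
P_a = ½K_aγH² = 0.5×0.2519×99.0×15.1² = 2843 lb/ft, acting at H/3 = 5.033 ft above the base.
FS_sliding = μW / P_a = 0.41×21064 / 2843 = 3.038.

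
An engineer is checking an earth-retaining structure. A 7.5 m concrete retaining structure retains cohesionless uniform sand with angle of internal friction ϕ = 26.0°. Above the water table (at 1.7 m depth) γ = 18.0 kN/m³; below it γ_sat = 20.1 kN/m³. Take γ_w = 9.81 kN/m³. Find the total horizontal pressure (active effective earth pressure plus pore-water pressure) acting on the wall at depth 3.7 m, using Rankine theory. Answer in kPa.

K_a = (1 − sin φ)/(1 + sin φ) = 0.3905.
γ' = 20.1 − 9.81 = 10.29 kN/m³.
Effective vertical stress at 3.7 m: σ'_v = 18.0×1.7 + 10.29×2.00 = 51.18 kPa.
σ'_h = K_a σ'_v = 0.3905 × 51.18 = 19.98 kPa; u = γ_w × 2.00 = 19.62 kPa.
Total σ_h = 19.98 + 19.62 = 39.60 kPa.

39.6 kPa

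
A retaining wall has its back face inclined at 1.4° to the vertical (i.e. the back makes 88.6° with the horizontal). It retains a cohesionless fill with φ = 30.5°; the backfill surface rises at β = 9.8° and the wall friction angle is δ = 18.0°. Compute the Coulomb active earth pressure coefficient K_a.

K_a = sin²(α+φ) / [sin²α · sin(α−δ) · (1 + √{sin(φ+δ)sin(φ−β) / (sin(α−δ)sin(α+β))})²].
With α = 88.6°, φ = 30.5°, δ = 18.0°, β = 9.8°: K_a = 0.3448.

0.345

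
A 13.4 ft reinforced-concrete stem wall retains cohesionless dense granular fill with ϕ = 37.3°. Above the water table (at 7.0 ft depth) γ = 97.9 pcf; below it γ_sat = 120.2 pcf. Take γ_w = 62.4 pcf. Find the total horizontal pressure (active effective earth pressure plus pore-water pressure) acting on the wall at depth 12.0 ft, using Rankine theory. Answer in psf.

551 psf

K_a = (1 − sin φ)/(1 + sin φ) = 0.2453.
γ' = 120.2 − 62.4 = 57.80 pcf.
Effective vertical stress at 12.0 ft: σ'_v = 97.9×7.0 + 57.80×5.00 = 974.3 psf.
σ'_h = K_a σ'_v = 0.2453 × 974.3 = 239.0 psf; u = γ_w × 5.00 = 312.0 psf.
Total σ_h = 239.0 + 312.0 = 551.0 psf.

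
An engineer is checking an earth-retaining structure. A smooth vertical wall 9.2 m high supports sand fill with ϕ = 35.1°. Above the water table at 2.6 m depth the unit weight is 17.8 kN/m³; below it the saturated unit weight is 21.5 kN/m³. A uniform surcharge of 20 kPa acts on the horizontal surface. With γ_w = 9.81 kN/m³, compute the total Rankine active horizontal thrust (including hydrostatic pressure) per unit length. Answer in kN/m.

431 kN/m

K_a = tan²(45° − φ/2) = 0.2698.
γ' = 21.5 − 9.81 = 11.69 kN/m³. h₂ = H − d_w = 6.6 m.
σ'_h: at surface K_a·q = 5.397; at WT K_a(q+γd_w) = 17.88; at base K_a(q+γd_w+γ'h₂) = 38.70 kPa.
P₁ = ½(5.397+17.88)×2.6 = 30.27; P₂ = ½(17.88+38.70)×6.6 = 186.7; P_w = ½γ_w h₂² = 213.7.
Total = 30.27+186.7+213.7 = 430.7 kN/m.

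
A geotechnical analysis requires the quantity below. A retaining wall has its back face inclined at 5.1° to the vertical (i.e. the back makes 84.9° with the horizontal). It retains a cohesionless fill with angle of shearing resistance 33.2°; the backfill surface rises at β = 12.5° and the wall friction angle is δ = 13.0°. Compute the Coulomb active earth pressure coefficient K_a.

0.357

K_a = sin²(α+φ) / [sin²α · sin(α−δ) · (1 + √{sin(φ+δ)sin(φ−β) / (sin(α−δ)sin(α+β))})²].
With α = 84.9°, φ = 33.2°, δ = 13.0°, β = 12.5°: K_a = 0.3570.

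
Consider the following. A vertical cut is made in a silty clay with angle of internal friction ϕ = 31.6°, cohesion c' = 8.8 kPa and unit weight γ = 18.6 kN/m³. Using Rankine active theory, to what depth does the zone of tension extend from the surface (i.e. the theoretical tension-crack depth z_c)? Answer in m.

1.69 m

K_a = tan²(45° − 31.6°/2) = 0.3123; √K_a = 0.5589.
The active pressure is zero where K_a γ z = 2c√K_a, so z_c = 2c/(γ√K_a) = 2×8.8/(18.6×0.5589) = 1.693 m.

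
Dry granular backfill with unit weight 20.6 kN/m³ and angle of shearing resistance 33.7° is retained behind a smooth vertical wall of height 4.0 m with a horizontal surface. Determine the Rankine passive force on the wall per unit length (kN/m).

576 kN/m

K_p = tan²(45° + φ/2) = 3.493.
P_p = ½ K_p γ H² = 0.5 × 3.493 × 20.6 × 4.0² = 575.6 kN/m.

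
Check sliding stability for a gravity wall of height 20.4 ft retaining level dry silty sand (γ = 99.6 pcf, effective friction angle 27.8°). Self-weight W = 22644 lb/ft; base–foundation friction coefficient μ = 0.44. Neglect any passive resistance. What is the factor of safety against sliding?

K_a = tan²(45° − 27.8°/2) = 0.3639.
P_a = ½K_aγH² = 0.5×0.3639×99.6×20.4² = 7542 lb/ft, acting at H/3 = 6.800 ft above the base.
FS_sliding = μW / P_a = 0.44×22644 / 7542 = 1.321.

1.32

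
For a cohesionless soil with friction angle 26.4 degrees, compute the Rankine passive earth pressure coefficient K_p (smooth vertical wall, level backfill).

K_p = (1 + sin φ)/(1 − sin φ) = tan²(45° + 26.4°/2) = 2.601.

2.60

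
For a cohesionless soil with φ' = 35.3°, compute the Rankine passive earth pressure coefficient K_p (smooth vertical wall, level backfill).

3.74

K_p = (1 + sin φ)/(1 − sin φ) = tan²(45° + 35.3°/2) = 3.738.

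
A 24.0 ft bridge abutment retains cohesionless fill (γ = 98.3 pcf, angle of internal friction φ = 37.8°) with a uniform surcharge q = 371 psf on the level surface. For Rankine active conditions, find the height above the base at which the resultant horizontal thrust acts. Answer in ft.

K_a = 0.2400.
Triangular part P₁ = ½K_aγH² = 6794 at H/3 = 8.000 ft; rectangular part P₂ = K_a q H = 2137 at H/2 = 12.00 ft.
ȳ = (P₁·8.000 + P₂·12.00)/(P₁+P₂) = 8.957 ft.

8.96 ft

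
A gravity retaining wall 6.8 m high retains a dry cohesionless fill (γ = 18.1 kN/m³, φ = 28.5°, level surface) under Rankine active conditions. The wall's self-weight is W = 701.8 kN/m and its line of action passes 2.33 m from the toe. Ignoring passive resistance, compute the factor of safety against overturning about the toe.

4.87

K_a = tan²(45° − 28.5°/2) = 0.3540.
P_a = ½K_aγH² = 0.5×0.3540×18.1×6.8² = 148.1 kN/m, acting at H/3 = 2.267 m above the base.
Overturning moment M_o = P_a × H/3 = 148.1 × 2.267 = 335.7.
Resisting moment M_r = W × 2.33 = 701.8 × 2.33 = 1635.
FS_overturning = M_r/M_o = 1635/335.7 = 4.870.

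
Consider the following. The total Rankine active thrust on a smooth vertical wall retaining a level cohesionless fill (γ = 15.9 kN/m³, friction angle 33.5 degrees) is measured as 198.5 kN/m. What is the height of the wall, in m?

9.30 m

K_a = 0.2887. P_a = ½ K_a γ H² ⇒ H = √(2P_a/(K_a γ)).
H = √(2×198.5/(0.2887×15.9)) = 9.300 m.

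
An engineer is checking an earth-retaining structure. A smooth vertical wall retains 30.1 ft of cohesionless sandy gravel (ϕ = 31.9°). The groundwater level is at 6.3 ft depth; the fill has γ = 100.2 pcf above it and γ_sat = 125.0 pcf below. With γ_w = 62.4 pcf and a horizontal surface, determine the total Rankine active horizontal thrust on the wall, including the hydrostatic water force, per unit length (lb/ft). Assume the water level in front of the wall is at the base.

28400 lb/ft

K_a = tan²(45° − φ/2) = 0.3085.
γ' = 125.0 − 62.4 = 62.60 pcf. Depth below WT = 23.8 ft.
σ'_h at WT = K_a γ d_w = 194.8 psf; at base = 194.8 + K_a γ' × 23.8 = 654.4 psf.
P₁ (0–6.3 ft) = ½×194.8×6.3 = 613.5. P₂ (6.3–30.1 ft) = ½(194.8+654.4)×23.8 = 10110.
P_w = ½ γ_w h₂² = 0.5×62.4×23.8² = 17670. Total = 613.5+10110+17670 = 28390 lb/ft.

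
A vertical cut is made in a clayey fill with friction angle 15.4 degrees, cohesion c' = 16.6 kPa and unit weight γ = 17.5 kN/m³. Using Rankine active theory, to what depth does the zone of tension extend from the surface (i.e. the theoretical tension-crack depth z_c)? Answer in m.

2.49 m

K_a = tan²(45° − 15.4°/2) = 0.5803; √K_a = 0.7618.
The active pressure is zero where K_a γ z = 2c√K_a, so z_c = 2c/(γ√K_a) = 2×16.6/(17.5×0.7618) = 2.490 m.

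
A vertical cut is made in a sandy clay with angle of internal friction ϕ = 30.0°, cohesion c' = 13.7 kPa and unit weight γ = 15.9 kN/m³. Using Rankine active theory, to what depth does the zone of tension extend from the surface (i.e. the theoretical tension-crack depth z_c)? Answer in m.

2.98 m

K_a = tan²(45° − 30.0°/2) = 0.3333; √K_a = 0.5774.
The active pressure is zero where K_a γ z = 2c√K_a, so z_c = 2c/(γ√K_a) = 2×13.7/(15.9×0.5774) = 2.985 m.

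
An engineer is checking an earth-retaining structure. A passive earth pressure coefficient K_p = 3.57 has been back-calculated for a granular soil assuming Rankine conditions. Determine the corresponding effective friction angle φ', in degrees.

34.2°

K_p = (1+sin φ)/(1−sin φ) ⇒ sin φ = (K_p − 1)/(K_p + 1) = 0.5624.
φ = arcsin(0.5624) = 34.22°.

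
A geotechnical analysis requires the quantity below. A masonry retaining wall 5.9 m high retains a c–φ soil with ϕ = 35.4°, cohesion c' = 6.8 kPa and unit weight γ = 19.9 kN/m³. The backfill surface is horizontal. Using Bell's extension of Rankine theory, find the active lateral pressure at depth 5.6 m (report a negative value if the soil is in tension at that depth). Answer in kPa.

22.7 kPa

K_a = (1 − sin φ)/(1 + sin φ) = 0.2664.
σ_a = K_a γ z − 2c√K_a = 0.2664×19.9×5.6 − 2×6.8×0.5161 = 22.67 kPa.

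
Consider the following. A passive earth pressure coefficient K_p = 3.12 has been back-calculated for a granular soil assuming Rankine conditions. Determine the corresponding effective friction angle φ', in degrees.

31.0°

K_p = (1+sin φ)/(1−sin φ) ⇒ sin φ = (K_p − 1)/(K_p + 1) = 0.5146.
φ = arcsin(0.5146) = 30.97°.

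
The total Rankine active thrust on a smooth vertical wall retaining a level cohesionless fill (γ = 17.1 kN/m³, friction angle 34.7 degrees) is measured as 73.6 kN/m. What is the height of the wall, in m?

K_a = 0.2745. P_a = ½ K_a γ H² ⇒ H = √(2P_a/(K_a γ)).
H = √(2×73.6/(0.2745×17.1)) = 5.600 m.

5.60 m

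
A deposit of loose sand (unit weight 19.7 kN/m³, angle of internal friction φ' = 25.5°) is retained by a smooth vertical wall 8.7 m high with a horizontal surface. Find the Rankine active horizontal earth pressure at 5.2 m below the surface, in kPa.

40.8 kPa

K_a = (1 − sin φ)/(1 + sin φ) = 0.3981.
σ_h = K_a γ z = 0.3981 × 19.7 × 5.2 = 40.78 kPa.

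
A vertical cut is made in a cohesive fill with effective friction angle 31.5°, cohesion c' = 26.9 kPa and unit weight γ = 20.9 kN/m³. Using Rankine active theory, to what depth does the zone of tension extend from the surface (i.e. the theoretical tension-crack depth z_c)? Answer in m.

4.60 m

K_a = tan²(45° − 31.5°/2) = 0.3136; √K_a = 0.5600.
The active pressure is zero where K_a γ z = 2c√K_a, so z_c = 2c/(γ√K_a) = 2×26.9/(20.9×0.5600) = 4.596 m.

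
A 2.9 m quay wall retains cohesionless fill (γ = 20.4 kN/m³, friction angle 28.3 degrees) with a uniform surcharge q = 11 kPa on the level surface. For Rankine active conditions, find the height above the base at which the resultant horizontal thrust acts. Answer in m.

1.10 m

K_a = 0.3568.
Triangular part P₁ = ½K_aγH² = 30.60 at H/3 = 0.9667 m; rectangular part P₂ = K_a q H = 11.38 at H/2 = 1.450 m.
ȳ = (P₁·0.9667 + P₂·1.450)/(P₁+P₂) = 1.098 m.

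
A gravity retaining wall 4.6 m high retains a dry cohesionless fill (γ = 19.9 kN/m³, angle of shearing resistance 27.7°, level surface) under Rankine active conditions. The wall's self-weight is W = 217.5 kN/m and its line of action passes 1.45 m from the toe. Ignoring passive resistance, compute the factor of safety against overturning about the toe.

2.67

K_a = tan²(45° − 27.7°/2) = 0.3653.
P_a = ½K_aγH² = 0.5×0.3653×19.9×4.6² = 76.92 kN/m, acting at H/3 = 1.533 m above the base.
Overturning moment M_o = P_a × H/3 = 76.92 × 1.533 = 117.9.
Resisting moment M_r = W × 1.45 = 217.5 × 1.45 = 315.4.
FS_overturning = M_r/M_o = 315.4/117.9 = 2.674.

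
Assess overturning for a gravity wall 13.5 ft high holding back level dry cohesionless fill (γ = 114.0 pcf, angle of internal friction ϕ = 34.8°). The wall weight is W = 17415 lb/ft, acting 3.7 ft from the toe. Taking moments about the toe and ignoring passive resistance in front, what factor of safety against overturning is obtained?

5.04

K_a = tan²(45° − 34.8°/2) = 0.2733.
P_a = ½K_aγH² = 0.5×0.2733×114.0×13.5² = 2839 lb/ft, acting at H/3 = 4.500 ft above the base.
Overturning moment M_o = P_a × H/3 = 2839 × 4.500 = 12780.
Resisting moment M_r = W × 3.7 = 17415 × 3.7 = 64440.
FS_overturning = M_r/M_o = 64440/12780 = 5.043.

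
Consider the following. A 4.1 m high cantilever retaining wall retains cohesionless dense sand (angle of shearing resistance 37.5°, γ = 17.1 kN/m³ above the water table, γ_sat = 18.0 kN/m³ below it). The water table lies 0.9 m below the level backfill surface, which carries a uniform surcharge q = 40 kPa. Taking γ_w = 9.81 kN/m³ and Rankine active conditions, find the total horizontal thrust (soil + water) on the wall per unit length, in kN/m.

K_a = tan²(45° − φ/2) = 0.2432.
γ' = 18.0 − 9.81 = 8.190 kN/m³. h₂ = H − d_w = 3.2 m.
σ'_h: at surface K_a·q = 9.728; at WT K_a(q+γd_w) = 13.47; at base K_a(q+γd_w+γ'h₂) = 19.84 kPa.
P₁ = ½(9.728+13.47)×0.9 = 10.44; P₂ = ½(13.47+19.84)×3.2 = 53.30; P_w = ½γ_w h₂² = 50.23.
Total = 10.44+53.30+50.23 = 114.0 kN/m.

114 kN/m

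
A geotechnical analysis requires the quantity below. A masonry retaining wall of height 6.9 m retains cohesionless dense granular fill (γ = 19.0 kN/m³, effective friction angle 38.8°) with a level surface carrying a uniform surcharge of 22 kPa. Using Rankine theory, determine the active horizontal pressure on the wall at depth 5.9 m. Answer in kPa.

K_a = (1 − sin φ)/(1 + sin φ) = 0.2296.
σ_v = γz + q = 19.0 × 5.9 + 22 = 134.1 kPa.
σ_h = K_a σ_v = 0.2296 × 134.1 = 30.78 kPa.

30.8 kPa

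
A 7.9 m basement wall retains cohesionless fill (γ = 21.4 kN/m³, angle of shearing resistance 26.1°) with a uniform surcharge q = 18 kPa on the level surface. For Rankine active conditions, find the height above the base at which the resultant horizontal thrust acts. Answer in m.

2.86 m

K_a = 0.3889.
Triangular part P₁ = ½K_aγH² = 259.7 at H/3 = 2.633 m; rectangular part P₂ = K_a q H = 55.31 at H/2 = 3.950 m.
ȳ = (P₁·2.633 + P₂·3.950)/(P₁+P₂) = 2.864 m.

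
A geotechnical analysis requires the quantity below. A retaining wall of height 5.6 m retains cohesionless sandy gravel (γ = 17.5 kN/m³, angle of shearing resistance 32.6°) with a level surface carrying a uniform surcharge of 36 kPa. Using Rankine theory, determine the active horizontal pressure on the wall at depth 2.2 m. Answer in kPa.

22.3 kPa

K_a = (1 − sin φ)/(1 + sin φ) = 0.2997.
σ_v = γz + q = 17.5 × 2.2 + 36 = 74.50 kPa.
σ_h = K_a σ_v = 0.2997 × 74.50 = 22.33 kPa.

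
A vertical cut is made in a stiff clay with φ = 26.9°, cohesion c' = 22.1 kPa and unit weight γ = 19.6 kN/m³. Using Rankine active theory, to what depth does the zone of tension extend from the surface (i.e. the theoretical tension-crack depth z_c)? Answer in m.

K_a = tan²(45° − 26.9°/2) = 0.3770; √K_a = 0.6140.
The active pressure is zero where K_a γ z = 2c√K_a, so z_c = 2c/(γ√K_a) = 2×22.1/(19.6×0.6140) = 3.673 m.

3.67 m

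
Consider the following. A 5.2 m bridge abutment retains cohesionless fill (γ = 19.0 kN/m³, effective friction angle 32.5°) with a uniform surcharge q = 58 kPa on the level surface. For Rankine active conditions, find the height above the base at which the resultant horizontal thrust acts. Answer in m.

2.20 m

K_a = 0.3010.
Triangular part P₁ = ½K_aγH² = 77.32 at H/3 = 1.733 m; rectangular part P₂ = K_a q H = 90.78 at H/2 = 2.600 m.
ȳ = (P₁·1.733 + P₂·2.600)/(P₁+P₂) = 2.201 m.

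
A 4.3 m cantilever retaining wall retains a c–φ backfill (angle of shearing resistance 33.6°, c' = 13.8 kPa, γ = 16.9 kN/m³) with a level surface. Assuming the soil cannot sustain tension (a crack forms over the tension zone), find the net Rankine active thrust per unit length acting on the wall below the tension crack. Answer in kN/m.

3.82 kN/m

K_a = 0.2875; √K_a = 0.5362.
Tension-crack depth z_c = 2c/(γ√K_a) = 2×13.8/(16.9×0.5362) = 3.046 m.
σ_a at base = K_a γ H − 2c√K_a = 0.2875×16.9×4.3 − 2×13.8×0.5362 = 6.094 kPa.
P_a = ½ × 6.094 × (H − z_c) = 0.5×6.094×1.254 = 3.822 kN/m.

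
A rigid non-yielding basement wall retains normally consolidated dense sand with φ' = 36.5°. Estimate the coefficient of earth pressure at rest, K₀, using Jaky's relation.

K₀ = 1 − sin φ' = 1 − sin 36.5° = 0.4052.

0.405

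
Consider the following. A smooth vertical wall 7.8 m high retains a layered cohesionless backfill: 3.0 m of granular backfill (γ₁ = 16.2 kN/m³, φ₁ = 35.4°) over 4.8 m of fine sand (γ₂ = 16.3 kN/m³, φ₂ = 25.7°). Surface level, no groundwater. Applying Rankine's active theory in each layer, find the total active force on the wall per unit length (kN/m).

186 kN/m

K_a1 = tan²(45°−35.4°/2) = 0.2664; K_a2 = tan²(45°−25.7°/2) = 0.3950.
Layer 1: σ at base = K_a1 γ₁ h₁ = 12.95 kPa; P₁ = ½×12.95×3.0 = 19.42.
Layer 2: σ_v at top = γ₁h₁ = 48.60; σ_h top = K_a2×48.60 = 19.20; σ_h base = K_a2×(48.60+16.3×4.8) = 50.11.
P₂ = ½(19.20+50.11)×4.8 = 166.3. Total P_a = 19.42+166.3 = 185.8 kN/m.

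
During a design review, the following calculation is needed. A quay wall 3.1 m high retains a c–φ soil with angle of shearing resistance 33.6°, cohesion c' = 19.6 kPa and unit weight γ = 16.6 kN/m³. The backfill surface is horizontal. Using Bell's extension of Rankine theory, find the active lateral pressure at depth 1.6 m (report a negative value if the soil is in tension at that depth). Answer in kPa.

-13.4 kPa

K_a = (1 − sin φ)/(1 + sin φ) = 0.2875.
σ_a = K_a γ z − 2c√K_a = 0.2875×16.6×1.6 − 2×19.6×0.5362 = -13.38 kPa.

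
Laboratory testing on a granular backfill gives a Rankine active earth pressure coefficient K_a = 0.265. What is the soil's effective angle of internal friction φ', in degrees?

35.5°

K_a = tan²(45° − φ/2) ⇒ 45° − φ/2 = arctan(√0.265) = 27.24°.
φ = 2(45° − 27.24°) = 35.52°.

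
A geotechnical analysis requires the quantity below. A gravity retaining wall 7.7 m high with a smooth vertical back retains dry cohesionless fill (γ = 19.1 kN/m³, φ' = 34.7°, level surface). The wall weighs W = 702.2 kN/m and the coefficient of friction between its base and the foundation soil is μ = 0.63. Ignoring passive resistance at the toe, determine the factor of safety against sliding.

K_a = tan²(45° − 34.7°/2) = 0.2745.
P_a = ½K_aγH² = 0.5×0.2745×19.1×7.7² = 155.4 kN/m, acting at H/3 = 2.567 m above the base.
FS_sliding = μW / P_a = 0.63×702.2 / 155.4 = 2.847.

2.85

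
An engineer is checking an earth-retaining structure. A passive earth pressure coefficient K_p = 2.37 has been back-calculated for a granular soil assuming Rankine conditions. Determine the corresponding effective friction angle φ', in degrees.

24.0°

K_p = (1+sin φ)/(1−sin φ) ⇒ sin φ = (K_p − 1)/(K_p + 1) = 0.4065.
φ = arcsin(0.4065) = 23.99°.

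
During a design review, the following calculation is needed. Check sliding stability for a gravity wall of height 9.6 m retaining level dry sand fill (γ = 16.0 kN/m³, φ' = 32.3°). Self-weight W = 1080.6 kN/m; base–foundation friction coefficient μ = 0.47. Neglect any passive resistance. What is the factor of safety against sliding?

2.27

K_a = tan²(45° − 32.3°/2) = 0.3035.
P_a = ½K_aγH² = 0.5×0.3035×16.0×9.6² = 223.8 kN/m, acting at H/3 = 3.200 m above the base.
FS_sliding = μW / P_a = 0.47×1080.6 / 223.8 = 2.270.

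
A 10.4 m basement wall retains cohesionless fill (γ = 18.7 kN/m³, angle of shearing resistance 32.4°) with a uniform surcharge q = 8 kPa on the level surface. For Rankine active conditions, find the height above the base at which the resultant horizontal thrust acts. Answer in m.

K_a = 0.3022.
Triangular part P₁ = ½K_aγH² = 305.6 at H/3 = 3.467 m; rectangular part P₂ = K_a q H = 25.15 at H/2 = 5.200 m.
ȳ = (P₁·3.467 + P₂·5.200)/(P₁+P₂) = 3.598 m.

3.60 m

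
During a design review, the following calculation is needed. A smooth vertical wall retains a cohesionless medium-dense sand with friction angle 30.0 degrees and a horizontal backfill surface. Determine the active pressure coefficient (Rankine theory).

0.333

K_a = tan²(45° − φ/2) = tan²(30.00°) = 0.3333.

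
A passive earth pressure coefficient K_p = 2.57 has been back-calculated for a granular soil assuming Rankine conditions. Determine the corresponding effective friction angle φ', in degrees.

K_p = (1+sin φ)/(1−sin φ) ⇒ sin φ = (K_p − 1)/(K_p + 1) = 0.4398.
φ = arcsin(0.4398) = 26.09°.

26.1°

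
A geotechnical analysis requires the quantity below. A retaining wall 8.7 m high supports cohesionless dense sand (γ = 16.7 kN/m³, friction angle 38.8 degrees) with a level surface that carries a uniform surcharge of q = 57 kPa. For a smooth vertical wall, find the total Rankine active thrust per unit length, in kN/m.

259 kN/m

K_a = tan²(45° − φ/2) = 0.2296.
Soil triangle: ½ K_a γ H² = 0.5×0.2296×16.7×8.7² = 145.1 kN/m.
Surcharge rectangle: K_a q H = 0.2296×57×8.7 = 113.8 kN/m.
Total = 145.1 + 113.8 = 258.9 kN/m.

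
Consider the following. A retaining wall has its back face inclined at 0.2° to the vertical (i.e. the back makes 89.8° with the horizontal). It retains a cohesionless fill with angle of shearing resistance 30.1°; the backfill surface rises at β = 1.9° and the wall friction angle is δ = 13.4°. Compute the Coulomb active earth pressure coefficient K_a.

K_a = sin²(α+φ) / [sin²α · sin(α−δ) · (1 + √{sin(φ+δ)sin(φ−β) / (sin(α−δ)sin(α+β))})²].
With α = 89.8°, φ = 30.1°, δ = 13.4°, β = 1.9°: K_a = 0.3103.

0.310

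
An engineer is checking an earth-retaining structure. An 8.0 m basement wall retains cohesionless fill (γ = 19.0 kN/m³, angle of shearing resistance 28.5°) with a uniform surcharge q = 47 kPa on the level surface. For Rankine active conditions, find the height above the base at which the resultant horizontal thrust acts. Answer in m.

3.18 m

K_a = 0.3540.
Triangular part P₁ = ½K_aγH² = 215.2 at H/3 = 2.667 m; rectangular part P₂ = K_a q H = 133.1 at H/2 = 4.000 m.
ȳ = (P₁·2.667 + P₂·4.000)/(P₁+P₂) = 3.176 m.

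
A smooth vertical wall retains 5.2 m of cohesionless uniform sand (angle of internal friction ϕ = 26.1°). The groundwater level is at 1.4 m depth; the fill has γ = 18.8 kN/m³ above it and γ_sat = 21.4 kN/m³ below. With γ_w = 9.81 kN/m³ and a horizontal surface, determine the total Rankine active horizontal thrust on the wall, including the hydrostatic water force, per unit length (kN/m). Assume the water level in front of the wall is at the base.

K_a = tan²(45° − φ/2) = 0.3889.
γ' = 21.4 − 9.81 = 11.59 kN/m³. Depth below WT = 3.8 m.
σ'_h at WT = K_a γ d_w = 10.24 kPa; at base = 10.24 + K_a γ' × 3.8 = 27.37 kPa.
P₁ (0–1.4 m) = ½×10.24×1.4 = 7.166. P₂ (1.4–5.2 m) = ½(10.24+27.37)×3.8 = 71.45.
P_w = ½ γ_w h₂² = 0.5×9.81×3.8² = 70.83. Total = 7.166+71.45+70.83 = 149.4 kN/m.

149 kN/m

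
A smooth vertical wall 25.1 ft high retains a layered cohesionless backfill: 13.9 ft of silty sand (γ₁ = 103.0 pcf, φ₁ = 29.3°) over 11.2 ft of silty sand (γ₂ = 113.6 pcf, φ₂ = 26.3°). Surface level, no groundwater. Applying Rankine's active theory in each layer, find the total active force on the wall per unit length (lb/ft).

K_a1 = tan²(45°−29.3°/2) = 0.3428; K_a2 = tan²(45°−26.3°/2) = 0.3859.
Layer 1: σ at base = K_a1 γ₁ h₁ = 490.8 psf; P₁ = ½×490.8×13.9 = 3411.
Layer 2: σ_v at top = γ₁h₁ = 1432; σ_h top = K_a2×1432 = 552.5; σ_h base = K_a2×(1432+113.6×11.2) = 1044.
P₂ = ½(552.5+1044)×11.2 = 8938. Total P_a = 3411+8938 = 12350 lb/ft.

12300 lb/ft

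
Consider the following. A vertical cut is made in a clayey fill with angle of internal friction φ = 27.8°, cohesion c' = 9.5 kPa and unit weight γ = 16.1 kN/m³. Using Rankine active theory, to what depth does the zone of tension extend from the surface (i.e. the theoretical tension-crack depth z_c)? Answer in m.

1.96 m

K_a = tan²(45° − 27.8°/2) = 0.3639; √K_a = 0.6032.
The active pressure is zero where K_a γ z = 2c√K_a, so z_c = 2c/(γ√K_a) = 2×9.5/(16.1×0.6032) = 1.956 m.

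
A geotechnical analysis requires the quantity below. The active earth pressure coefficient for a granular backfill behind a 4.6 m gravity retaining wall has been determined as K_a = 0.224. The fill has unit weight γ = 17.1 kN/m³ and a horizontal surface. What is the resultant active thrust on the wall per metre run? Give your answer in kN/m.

40.5 kN/m

P = ½ K_a γ H² = 0.5 × 0.224 × 17.1 × 4.6² = 40.53 kN/m.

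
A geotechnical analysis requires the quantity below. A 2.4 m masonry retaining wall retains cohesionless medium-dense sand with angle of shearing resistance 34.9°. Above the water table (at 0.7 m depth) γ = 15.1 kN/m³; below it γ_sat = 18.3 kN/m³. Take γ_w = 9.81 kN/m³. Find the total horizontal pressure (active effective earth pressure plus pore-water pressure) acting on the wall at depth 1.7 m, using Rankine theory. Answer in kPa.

15.0 kPa

K_a = (1 − sin φ)/(1 + sin φ) = 0.2721.
γ' = 18.3 − 9.81 = 8.490 kN/m³.
Effective vertical stress at 1.7 m: σ'_v = 15.1×0.7 + 8.490×1.00 = 19.06 kPa.
σ'_h = K_a σ'_v = 0.2721 × 19.06 = 5.187 kPa; u = γ_w × 1.00 = 9.810 kPa.
Total σ_h = 5.187 + 9.810 = 15.00 kPa.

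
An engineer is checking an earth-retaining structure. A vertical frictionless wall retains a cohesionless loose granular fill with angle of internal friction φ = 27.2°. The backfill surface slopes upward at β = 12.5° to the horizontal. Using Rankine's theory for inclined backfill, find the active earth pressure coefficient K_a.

0.406

K_a = cos β · (cos β − √(cos²β − cos²φ)) / (cos β + √(cos²β − cos²φ)).
cos β = 0.9763, cos φ = 0.8894, √(cos²β − cos²φ) = 0.4026.
K_a = 0.9763 × (0.9763 − 0.4026)/(0.9763 + 0.4026) = 0.4062.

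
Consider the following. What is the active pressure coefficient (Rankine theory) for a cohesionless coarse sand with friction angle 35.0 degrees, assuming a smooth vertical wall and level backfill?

K_a = tan²(45° − φ/2) = tan²(27.50°) = 0.2710.

0.271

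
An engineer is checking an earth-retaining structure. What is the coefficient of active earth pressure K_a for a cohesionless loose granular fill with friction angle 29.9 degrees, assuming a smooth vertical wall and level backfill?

0.335

K_a = tan²(45° − φ/2) = tan²(30.05°) = 0.3347.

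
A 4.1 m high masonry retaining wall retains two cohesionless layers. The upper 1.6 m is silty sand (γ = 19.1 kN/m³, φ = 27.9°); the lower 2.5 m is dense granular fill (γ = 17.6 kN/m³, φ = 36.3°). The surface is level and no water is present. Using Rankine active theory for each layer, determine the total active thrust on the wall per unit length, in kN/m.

K_a1 = tan²(45°−27.9°/2) = 0.3625; K_a2 = tan²(45°−36.3°/2) = 0.2563.
Layer 1: σ at base = K_a1 γ₁ h₁ = 11.08 kPa; P₁ = ½×11.08×1.6 = 8.861.
Layer 2: σ_v at top = γ₁h₁ = 30.56; σ_h top = K_a2×30.56 = 7.832; σ_h base = K_a2×(30.56+17.6×2.5) = 19.11.
P₂ = ½(7.832+19.11)×2.5 = 33.67. Total P_a = 8.861+33.67 = 42.54 kN/m.

42.5 kN/m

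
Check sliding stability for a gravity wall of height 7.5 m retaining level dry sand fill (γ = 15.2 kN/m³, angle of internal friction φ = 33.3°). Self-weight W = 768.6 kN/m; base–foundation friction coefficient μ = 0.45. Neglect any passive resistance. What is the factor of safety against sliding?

K_a = tan²(45° − 33.3°/2) = 0.2911.
P_a = ½K_aγH² = 0.5×0.2911×15.2×7.5² = 124.5 kN/m, acting at H/3 = 2.500 m above the base.
FS_sliding = μW / P_a = 0.45×768.6 / 124.5 = 2.779.

2.78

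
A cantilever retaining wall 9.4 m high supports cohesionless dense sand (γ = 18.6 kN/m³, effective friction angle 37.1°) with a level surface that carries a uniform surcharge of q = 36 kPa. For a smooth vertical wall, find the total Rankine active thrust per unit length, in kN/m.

K_a = tan²(45° − φ/2) = 0.2475.
Soil triangle: ½ K_a γ H² = 0.5×0.2475×18.6×9.4² = 203.4 kN/m.
Surcharge rectangle: K_a q H = 0.2475×36×9.4 = 83.75 kN/m.
Total = 203.4 + 83.75 = 287.1 kN/m.

287 kN/m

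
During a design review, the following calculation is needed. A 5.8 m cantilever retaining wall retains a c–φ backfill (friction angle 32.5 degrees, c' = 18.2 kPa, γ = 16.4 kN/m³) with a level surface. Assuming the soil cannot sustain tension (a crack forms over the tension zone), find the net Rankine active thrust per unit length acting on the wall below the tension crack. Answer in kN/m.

K_a = 0.3010; √K_a = 0.5486.
Tension-crack depth z_c = 2c/(γ√K_a) = 2×18.2/(16.4×0.5486) = 4.046 m.
σ_a at base = K_a γ H − 2c√K_a = 0.3010×16.4×5.8 − 2×18.2×0.5486 = 8.660 kPa.
P_a = ½ × 8.660 × (H − z_c) = 0.5×8.660×1.754 = 7.596 kN/m.

7.60 kN/m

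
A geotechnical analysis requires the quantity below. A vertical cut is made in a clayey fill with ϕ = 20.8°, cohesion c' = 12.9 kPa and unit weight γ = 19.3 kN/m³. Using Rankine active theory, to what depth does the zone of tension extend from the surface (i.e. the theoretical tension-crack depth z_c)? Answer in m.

1.94 m

K_a = tan²(45° − 20.8°/2) = 0.4759; √K_a = 0.6899.
The active pressure is zero where K_a γ z = 2c√K_a, so z_c = 2c/(γ√K_a) = 2×12.9/(19.3×0.6899) = 1.938 m.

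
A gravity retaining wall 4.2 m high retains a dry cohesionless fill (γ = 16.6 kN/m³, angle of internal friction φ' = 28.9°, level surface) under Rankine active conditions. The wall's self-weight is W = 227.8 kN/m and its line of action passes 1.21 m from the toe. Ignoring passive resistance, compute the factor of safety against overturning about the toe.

3.86

K_a = tan²(45° − 28.9°/2) = 0.3484.
P_a = ½K_aγH² = 0.5×0.3484×16.6×4.2² = 51.00 kN/m, acting at H/3 = 1.400 m above the base.
Overturning moment M_o = P_a × H/3 = 51.00 × 1.400 = 71.41.
Resisting moment M_r = W × 1.21 = 227.8 × 1.21 = 275.6.
FS_overturning = M_r/M_o = 275.6/71.41 = 3.860.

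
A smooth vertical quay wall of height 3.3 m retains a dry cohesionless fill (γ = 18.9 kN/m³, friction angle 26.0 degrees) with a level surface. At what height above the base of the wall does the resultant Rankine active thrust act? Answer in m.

1.10 m

K_a = 0.3905.
The pressure distribution is triangular, so the resultant acts at H/3 above the base = 3.3/3 = 1.100 m.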